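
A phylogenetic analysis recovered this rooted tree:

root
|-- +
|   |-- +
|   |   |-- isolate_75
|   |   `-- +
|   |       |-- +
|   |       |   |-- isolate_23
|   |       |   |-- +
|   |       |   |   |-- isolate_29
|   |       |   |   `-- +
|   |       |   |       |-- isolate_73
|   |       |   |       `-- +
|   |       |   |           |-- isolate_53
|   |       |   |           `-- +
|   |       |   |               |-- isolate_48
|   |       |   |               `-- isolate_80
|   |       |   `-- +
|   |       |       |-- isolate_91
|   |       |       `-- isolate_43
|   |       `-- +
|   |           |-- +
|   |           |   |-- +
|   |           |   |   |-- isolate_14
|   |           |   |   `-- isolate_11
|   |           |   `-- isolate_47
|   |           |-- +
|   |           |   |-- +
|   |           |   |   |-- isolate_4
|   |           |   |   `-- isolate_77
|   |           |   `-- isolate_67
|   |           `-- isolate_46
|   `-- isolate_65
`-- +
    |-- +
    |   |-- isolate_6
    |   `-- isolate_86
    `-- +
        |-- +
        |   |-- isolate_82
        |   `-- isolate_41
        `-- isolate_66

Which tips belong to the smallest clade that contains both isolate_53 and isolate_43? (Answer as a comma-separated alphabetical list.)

Tracing isolate_53: it sits inside (isolate_53,(isolate_48,isolate_80)).
Tracing isolate_43: it sits inside (isolate_91,isolate_43).
The smallest clade enclosing both is (isolate_23,(isolate_29,(isolate_73,(isolate_53,(isolate_48,isolate_80)))),(isolate_91,isolate_43)); the answer is its 8 terminal taxa in alphabetical order.

isolate_23, isolate_29, isolate_43, isolate_48, isolate_53, isolate_73, isolate_80, isolate_91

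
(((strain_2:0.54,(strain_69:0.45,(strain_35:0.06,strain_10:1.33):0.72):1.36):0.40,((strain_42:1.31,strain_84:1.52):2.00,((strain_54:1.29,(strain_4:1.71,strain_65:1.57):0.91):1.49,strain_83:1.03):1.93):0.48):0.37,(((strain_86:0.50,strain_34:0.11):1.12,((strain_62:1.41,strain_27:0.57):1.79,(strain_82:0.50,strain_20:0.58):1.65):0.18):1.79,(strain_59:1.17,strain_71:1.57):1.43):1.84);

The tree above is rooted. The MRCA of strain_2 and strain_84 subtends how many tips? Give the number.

The MRCA of strain_2 and strain_84 is the node subtending ((strain_2,(strain_69,(strain_35,strain_10))),((strain_42,strain_84),((strain_54,(strain_4,strain_65)),strain_83))).
That clade contains 10 terminal taxa: strain_10, strain_2, strain_35, strain_4, strain_42, strain_54, strain_65, strain_69, strain_83, strain_84.

10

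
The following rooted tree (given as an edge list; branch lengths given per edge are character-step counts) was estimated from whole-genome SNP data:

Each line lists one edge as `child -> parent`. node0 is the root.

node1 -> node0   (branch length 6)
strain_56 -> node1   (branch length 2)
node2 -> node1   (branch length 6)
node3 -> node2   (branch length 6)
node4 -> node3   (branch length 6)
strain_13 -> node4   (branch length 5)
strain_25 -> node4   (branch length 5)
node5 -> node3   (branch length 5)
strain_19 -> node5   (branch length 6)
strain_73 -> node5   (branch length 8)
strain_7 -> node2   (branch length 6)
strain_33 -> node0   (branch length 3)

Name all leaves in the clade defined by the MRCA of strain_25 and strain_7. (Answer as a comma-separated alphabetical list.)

strain_13, strain_19, strain_25, strain_7, strain_73

Tracing strain_25: it sits inside (strain_13,strain_25).
Tracing strain_7: it sits inside (((strain_13,strain_25),(strain_19,strain_73)),strain_7).
The smallest clade enclosing both is (((strain_13,strain_25),(strain_19,strain_73)),strain_7); the answer is its 5 terminal taxa in alphabetical order.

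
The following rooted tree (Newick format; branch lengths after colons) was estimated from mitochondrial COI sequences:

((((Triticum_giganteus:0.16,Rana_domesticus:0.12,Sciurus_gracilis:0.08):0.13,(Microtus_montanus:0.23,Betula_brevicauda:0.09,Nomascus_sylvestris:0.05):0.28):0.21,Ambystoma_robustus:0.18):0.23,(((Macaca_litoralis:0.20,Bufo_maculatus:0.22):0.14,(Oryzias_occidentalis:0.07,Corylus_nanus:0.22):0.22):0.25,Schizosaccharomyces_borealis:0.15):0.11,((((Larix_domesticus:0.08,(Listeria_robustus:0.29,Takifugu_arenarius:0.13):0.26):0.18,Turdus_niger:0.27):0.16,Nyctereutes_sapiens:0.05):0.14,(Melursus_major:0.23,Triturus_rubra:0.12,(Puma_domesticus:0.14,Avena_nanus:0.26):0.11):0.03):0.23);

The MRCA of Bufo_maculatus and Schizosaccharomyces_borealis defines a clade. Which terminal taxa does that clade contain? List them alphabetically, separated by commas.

Bufo_maculatus, Corylus_nanus, Macaca_litoralis, Oryzias_occidentalis, Schizosaccharomyces_borealis

Tracing Bufo_maculatus: it sits inside (Macaca_litoralis,Bufo_maculatus).
Tracing Schizosaccharomyces_borealis: it sits inside (((Macaca_litoralis,Bufo_maculatus),(Oryzias_occidentalis,Corylus_nanus)),Schizosaccharomyces_borealis).
The smallest clade enclosing both is (((Macaca_litoralis,Bufo_maculatus),(Oryzias_occidentalis,Corylus_nanus)),Schizosaccharomyces_borealis); the answer is its 5 terminal taxa in alphabetical order.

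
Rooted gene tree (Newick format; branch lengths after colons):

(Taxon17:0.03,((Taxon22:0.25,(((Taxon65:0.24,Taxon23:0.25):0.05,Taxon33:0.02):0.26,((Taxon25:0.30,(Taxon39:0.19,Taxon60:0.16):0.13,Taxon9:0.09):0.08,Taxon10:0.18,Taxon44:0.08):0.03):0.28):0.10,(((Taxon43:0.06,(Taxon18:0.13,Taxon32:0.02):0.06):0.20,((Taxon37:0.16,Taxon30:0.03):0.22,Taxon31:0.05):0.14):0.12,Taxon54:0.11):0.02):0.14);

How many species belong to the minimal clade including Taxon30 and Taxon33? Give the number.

17

The MRCA of Taxon30 and Taxon33 is the node subtending ((Taxon22,(((Taxon65,Taxon23),Taxon33),((Taxon25,(Taxon39,Taxon60),Taxon9),Taxon10,Taxon44))),(((Taxon43,(Taxon18,Taxon32)),((Taxon37,Taxon30),Taxon31)),Taxon54)).
That clade contains 17 terminal taxa: Taxon10, Taxon18, Taxon22, Taxon23, Taxon25, Taxon30, Taxon31, Taxon32, Taxon33, Taxon37, Taxon39, Taxon43, Taxon44, Taxon54, Taxon60, Taxon65, Taxon9.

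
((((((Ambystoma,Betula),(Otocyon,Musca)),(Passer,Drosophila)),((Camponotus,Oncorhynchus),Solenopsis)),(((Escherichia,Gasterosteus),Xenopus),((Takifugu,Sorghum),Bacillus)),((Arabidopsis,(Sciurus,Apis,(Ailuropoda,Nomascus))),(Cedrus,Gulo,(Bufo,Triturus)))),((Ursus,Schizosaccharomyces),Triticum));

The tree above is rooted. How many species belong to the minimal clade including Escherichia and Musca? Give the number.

24

The MRCA of Escherichia and Musca is the node subtending (((((Ambystoma,Betula),(Otocyon,Musca)),(Passer,Drosophila)),((Camponotus,Oncorhynchus),Solenopsis)),(((Escherichia,Gasterosteus),Xenopus),((Takifugu,Sorghum),Bacillus)),((Arabidopsis,(Sciurus,Apis,(Ailuropoda,Nomascus))),(Cedrus,Gulo,(Bufo,Triturus)))).
That clade contains 24 terminal taxa: Ailuropoda, Ambystoma, Apis, Arabidopsis, Bacillus, Betula, Bufo, Camponotus, Cedrus, Drosophila, Escherichia, Gasterosteus, Gulo, Musca, Nomascus, Oncorhynchus, Otocyon, Passer, Sciurus, Solenopsis, Sorghum, Takifugu, Triturus, Xenopus.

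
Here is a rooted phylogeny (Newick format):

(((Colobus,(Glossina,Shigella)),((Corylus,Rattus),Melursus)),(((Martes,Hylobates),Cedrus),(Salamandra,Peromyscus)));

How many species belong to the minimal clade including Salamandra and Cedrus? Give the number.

The MRCA of Salamandra and Cedrus is the node subtending (((Martes,Hylobates),Cedrus),(Salamandra,Peromyscus)).
That clade contains 5 terminal taxa: Cedrus, Hylobates, Martes, Peromyscus, Salamandra.

5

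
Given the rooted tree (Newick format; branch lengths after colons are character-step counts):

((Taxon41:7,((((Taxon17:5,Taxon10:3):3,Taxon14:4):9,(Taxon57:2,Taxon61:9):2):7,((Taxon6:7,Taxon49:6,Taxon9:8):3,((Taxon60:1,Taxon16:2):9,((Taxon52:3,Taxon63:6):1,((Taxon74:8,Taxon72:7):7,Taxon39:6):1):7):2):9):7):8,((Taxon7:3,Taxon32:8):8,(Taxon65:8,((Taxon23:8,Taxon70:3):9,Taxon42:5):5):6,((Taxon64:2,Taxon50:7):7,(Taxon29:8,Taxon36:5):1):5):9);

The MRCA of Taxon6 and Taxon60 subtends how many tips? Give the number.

The MRCA of Taxon6 and Taxon60 is the node subtending ((Taxon6,Taxon49,Taxon9),((Taxon60,Taxon16),((Taxon52,Taxon63),((Taxon74,Taxon72),Taxon39)))).
That clade contains 10 terminal taxa: Taxon16, Taxon39, Taxon49, Taxon52, Taxon6, Taxon60, Taxon63, Taxon72, Taxon74, Taxon9.

10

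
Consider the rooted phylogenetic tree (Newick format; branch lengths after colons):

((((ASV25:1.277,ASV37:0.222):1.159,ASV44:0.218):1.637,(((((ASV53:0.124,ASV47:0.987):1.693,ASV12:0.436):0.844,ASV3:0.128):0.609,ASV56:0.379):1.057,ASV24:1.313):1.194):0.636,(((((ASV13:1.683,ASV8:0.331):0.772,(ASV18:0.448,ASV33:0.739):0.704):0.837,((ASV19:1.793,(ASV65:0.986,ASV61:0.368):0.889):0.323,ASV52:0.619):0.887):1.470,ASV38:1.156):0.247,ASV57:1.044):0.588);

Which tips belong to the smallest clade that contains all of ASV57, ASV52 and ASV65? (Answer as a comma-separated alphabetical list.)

ASV13, ASV18, ASV19, ASV33, ASV38, ASV52, ASV57, ASV61, ASV65, ASV8

Tracing ASV57: it sits inside (((((ASV13,ASV8),(ASV18,ASV33)),((ASV19,(ASV65,ASV61)),ASV52)),ASV38),ASV57).
Tracing ASV52: it sits inside ((ASV19,(ASV65,ASV61)),ASV52).
Tracing ASV65: it sits inside (ASV65,ASV61).
The smallest clade enclosing all 3 is (((((ASV13,ASV8),(ASV18,ASV33)),((ASV19,(ASV65,ASV61)),ASV52)),ASV38),ASV57); the answer is its 10 terminal taxa in alphabetical order.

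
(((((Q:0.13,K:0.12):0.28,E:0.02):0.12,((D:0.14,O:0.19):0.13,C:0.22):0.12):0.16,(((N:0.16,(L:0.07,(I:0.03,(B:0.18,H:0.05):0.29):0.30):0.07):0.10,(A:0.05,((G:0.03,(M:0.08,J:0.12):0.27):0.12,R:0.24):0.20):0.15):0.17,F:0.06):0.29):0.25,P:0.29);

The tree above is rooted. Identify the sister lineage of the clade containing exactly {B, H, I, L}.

N

The clade containing exactly {B, H, I, L} attaches to the tree at the node subtending (N,(L,(I,(B,H)))).
The other lineage descending from that same node — the sister group — is the single tip N.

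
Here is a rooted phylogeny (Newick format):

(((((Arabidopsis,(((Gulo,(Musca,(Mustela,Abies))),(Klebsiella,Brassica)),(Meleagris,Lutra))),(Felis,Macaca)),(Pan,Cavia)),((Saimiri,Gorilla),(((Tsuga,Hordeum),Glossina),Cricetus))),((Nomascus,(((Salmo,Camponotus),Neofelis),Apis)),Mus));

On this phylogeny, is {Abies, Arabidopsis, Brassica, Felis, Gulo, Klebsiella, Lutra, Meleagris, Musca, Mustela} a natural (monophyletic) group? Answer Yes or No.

The MRCA of the listed taxa subtends ((Arabidopsis,(((Gulo,(Musca,(Mustela,Abies))),(Klebsiella,Brassica)),(Meleagris,Lutra))),(Felis,Macaca)).
That clade also contains Macaca, which is not in the proposed group, so the group is not monophyletic.

No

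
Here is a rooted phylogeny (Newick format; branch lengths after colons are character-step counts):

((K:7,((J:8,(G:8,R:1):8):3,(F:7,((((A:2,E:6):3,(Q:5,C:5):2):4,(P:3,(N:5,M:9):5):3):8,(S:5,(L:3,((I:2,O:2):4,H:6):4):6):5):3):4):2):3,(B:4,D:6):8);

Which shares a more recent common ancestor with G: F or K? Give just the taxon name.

The MRCA of G and F subtends ((J,(G,R)),(F,((((A,E),(Q,C)),(P,(N,M))),(S,(L,((I,O),H)))))) (16 taxa).
The MRCA of G and K subtends (K,((J,(G,R)),(F,((((A,E),(Q,C)),(P,(N,M))),(S,(L,((I,O),H))))))) (17 taxa).
The first is nested inside the second, so G shares a more recent common ancestor with F.

F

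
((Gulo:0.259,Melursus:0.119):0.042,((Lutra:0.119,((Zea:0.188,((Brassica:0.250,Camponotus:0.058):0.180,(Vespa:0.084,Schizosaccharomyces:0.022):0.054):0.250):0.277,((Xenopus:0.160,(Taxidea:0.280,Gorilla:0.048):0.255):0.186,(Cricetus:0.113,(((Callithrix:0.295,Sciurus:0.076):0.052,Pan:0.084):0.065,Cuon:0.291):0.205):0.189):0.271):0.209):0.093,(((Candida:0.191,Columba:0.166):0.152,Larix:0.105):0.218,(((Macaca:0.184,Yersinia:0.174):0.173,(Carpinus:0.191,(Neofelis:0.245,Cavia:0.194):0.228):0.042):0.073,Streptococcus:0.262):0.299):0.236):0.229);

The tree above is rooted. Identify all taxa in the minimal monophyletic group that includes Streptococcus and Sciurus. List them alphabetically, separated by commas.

Tracing Streptococcus: it sits inside (((Macaca,Yersinia),(Carpinus,(Neofelis,Cavia))),Streptococcus).
Tracing Sciurus: it sits inside (Callithrix,Sciurus).
The smallest clade enclosing both is ((Lutra,((Zea,((Brassica,Camponotus),(Vespa,Schizosaccharomyces))),((Xenopus,(Taxidea,Gorilla)),(Cricetus,(((Callithrix,Sciurus),Pan),Cuon))))),(((Candida,Columba),Larix),(((Macaca,Yersinia),(Carpinus,(Neofelis,Cavia))),Streptococcus))); the answer is its 23 terminal taxa in alphabetical order.

Brassica, Callithrix, Camponotus, Candida, Carpinus, Cavia, Columba, Cricetus, Cuon, Gorilla, Larix, Lutra, Macaca, Neofelis, Pan, Schizosaccharomyces, Sciurus, Streptococcus, Taxidea, Vespa, Xenopus, Yersinia, Zea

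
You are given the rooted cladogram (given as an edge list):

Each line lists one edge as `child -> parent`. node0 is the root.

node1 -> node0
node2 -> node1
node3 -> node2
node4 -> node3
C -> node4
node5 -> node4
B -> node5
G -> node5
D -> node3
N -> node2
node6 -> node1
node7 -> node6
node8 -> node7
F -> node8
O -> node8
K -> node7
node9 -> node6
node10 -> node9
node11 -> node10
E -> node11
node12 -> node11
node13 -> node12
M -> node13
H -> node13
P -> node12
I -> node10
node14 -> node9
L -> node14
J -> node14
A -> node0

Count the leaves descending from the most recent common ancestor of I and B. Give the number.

The MRCA of I and B is the node subtending ((((C,(B,G)),D),N),(((F,O),K),(((E,((M,H),P)),I),(L,J)))).
That clade contains 15 terminal taxa: B, C, D, E, F, G, H, I, J, K, L, M, N, O, P.

15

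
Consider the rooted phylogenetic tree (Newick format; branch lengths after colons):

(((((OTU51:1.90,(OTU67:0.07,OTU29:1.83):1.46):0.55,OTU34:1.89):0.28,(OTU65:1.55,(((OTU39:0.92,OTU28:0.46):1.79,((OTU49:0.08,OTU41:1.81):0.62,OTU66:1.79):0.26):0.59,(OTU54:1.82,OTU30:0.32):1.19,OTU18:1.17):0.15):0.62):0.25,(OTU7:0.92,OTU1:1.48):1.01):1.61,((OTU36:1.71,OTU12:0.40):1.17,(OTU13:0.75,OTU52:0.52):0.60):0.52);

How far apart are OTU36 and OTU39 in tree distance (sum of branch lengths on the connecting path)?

9.33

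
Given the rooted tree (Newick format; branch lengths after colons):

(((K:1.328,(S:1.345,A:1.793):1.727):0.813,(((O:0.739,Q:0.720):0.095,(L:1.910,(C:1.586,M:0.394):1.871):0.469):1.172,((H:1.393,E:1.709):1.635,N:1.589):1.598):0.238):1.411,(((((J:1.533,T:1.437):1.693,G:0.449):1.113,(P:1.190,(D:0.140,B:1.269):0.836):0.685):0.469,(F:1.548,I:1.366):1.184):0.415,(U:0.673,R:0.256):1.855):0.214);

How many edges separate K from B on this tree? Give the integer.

9

The MRCA of K and B is the root of the tree.
From K up to that node: 3 branches. From B up to the same node: 6 branches. Total: 3 + 6 = 9.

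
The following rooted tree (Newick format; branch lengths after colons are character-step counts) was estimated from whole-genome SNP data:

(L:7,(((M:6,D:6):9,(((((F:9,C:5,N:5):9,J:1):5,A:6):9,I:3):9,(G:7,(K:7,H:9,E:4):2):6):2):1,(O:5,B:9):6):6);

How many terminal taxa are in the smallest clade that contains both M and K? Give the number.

12

The MRCA of M and K is the node subtending ((M,D),(((((F,C,N),J),A),I),(G,(K,H,E)))).
That clade contains 12 terminal taxa: A, C, D, E, F, G, H, I, J, K, M, N.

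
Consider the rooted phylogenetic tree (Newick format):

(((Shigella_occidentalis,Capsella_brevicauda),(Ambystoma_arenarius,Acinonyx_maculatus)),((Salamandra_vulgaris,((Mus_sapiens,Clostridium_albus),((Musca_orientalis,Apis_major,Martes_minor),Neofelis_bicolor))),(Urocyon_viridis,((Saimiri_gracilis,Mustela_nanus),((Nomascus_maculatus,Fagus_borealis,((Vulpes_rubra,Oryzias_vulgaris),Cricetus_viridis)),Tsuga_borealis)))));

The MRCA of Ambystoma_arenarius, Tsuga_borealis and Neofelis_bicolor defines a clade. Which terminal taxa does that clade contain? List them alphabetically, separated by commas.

Tracing Ambystoma_arenarius: it sits inside (Ambystoma_arenarius,Acinonyx_maculatus).
Tracing Tsuga_borealis: it sits inside ((Nomascus_maculatus,Fagus_borealis,((Vulpes_rubra,Oryzias_vulgaris),Cricetus_viridis)),Tsuga_borealis).
Tracing Neofelis_bicolor: it sits inside ((Musca_orientalis,Apis_major,Martes_minor),Neofelis_bicolor).
The smallest clade enclosing all 3 is the whole tree (their MRCA is the root), so the answer is all 20 tips in alphabetical order.

Acinonyx_maculatus, Ambystoma_arenarius, Apis_major, Capsella_brevicauda, Clostridium_albus, Cricetus_viridis, Fagus_borealis, Martes_minor, Mus_sapiens, Musca_orientalis, Mustela_nanus, Neofelis_bicolor, Nomascus_maculatus, Oryzias_vulgaris, Saimiri_gracilis, Salamandra_vulgaris, Shigella_occidentalis, Tsuga_borealis, Urocyon_viridis, Vulpes_rubra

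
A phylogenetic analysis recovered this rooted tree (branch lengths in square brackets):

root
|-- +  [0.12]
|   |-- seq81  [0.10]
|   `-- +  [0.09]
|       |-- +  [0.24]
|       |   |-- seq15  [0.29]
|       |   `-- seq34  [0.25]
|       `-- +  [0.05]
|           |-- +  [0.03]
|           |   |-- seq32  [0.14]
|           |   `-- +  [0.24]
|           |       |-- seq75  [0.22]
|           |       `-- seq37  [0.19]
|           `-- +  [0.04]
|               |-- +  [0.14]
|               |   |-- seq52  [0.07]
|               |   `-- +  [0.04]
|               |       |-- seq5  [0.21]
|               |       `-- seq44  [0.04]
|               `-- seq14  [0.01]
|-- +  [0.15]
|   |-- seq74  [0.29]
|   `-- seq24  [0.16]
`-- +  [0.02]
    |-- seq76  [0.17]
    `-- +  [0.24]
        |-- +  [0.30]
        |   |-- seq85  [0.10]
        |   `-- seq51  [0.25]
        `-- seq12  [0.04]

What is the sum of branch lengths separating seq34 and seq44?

0.80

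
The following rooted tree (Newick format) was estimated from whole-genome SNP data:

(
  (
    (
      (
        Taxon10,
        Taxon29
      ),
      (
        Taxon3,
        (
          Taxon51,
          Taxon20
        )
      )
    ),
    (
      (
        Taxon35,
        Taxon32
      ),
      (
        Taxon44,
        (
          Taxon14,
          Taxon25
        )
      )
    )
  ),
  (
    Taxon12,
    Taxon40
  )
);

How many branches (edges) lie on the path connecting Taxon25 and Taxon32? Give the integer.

The MRCA of Taxon25 and Taxon32 is the node subtending ((Taxon35,Taxon32),(Taxon44,(Taxon14,Taxon25))).
From Taxon25 up to that node: 3 branches. From Taxon32 up to the same node: 2 branches. Total: 3 + 2 = 5.

5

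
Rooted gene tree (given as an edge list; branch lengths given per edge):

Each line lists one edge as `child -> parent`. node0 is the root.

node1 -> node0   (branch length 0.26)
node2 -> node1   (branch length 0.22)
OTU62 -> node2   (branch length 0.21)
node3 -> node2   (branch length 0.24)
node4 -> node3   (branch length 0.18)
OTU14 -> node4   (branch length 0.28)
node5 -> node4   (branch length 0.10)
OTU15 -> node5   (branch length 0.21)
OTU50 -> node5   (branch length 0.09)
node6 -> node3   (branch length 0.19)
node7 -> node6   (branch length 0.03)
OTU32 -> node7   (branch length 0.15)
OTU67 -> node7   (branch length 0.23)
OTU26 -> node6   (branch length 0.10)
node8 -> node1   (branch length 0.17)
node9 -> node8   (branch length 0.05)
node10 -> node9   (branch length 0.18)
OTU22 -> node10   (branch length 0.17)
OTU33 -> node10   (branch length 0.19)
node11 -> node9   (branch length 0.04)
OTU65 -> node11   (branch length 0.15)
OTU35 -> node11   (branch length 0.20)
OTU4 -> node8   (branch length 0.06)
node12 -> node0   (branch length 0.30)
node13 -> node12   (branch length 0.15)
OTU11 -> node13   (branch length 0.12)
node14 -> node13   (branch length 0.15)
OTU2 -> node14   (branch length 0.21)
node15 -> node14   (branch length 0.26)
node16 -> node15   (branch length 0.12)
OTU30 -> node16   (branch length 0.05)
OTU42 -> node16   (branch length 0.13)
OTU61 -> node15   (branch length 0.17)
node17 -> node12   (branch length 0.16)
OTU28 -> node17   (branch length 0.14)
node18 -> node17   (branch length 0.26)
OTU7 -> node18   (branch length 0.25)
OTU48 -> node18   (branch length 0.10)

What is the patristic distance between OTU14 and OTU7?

The path runs OTU14 → … → MRCA → … → OTU7; the MRCA is the root of the tree.
Branch lengths along that path: 0.28 + 0.18 + 0.24 + 0.22 + 0.26 + 0.30 + 0.16 + 0.26 + 0.25 = 2.15.

2.15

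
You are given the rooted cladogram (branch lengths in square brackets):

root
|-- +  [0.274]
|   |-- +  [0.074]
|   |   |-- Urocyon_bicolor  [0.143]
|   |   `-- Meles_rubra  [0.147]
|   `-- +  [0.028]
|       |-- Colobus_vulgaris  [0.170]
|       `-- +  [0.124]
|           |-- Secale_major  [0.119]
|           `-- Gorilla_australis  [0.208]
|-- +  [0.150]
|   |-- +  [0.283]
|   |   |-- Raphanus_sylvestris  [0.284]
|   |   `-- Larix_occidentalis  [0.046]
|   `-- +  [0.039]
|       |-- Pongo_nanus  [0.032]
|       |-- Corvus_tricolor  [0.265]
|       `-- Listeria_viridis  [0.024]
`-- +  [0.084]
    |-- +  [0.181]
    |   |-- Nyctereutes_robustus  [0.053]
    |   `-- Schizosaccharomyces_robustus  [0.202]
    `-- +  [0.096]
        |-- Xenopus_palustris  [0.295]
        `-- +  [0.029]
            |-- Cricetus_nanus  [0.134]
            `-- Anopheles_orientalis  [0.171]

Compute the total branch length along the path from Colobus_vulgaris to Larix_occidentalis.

The path runs Colobus_vulgaris → … → MRCA → … → Larix_occidentalis; the MRCA is the root of the tree.
Branch lengths along that path: 0.170 + 0.028 + 0.274 + 0.150 + 0.283 + 0.046 = 0.951.

0.951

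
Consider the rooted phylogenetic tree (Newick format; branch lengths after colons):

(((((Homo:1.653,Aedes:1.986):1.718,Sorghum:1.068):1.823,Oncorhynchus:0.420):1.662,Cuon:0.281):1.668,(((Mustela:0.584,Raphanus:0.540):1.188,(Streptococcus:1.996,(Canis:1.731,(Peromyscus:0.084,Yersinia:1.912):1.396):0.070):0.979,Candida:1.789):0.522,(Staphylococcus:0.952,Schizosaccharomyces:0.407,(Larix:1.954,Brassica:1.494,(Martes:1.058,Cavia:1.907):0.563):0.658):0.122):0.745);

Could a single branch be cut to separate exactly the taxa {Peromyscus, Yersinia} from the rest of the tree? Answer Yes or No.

Yes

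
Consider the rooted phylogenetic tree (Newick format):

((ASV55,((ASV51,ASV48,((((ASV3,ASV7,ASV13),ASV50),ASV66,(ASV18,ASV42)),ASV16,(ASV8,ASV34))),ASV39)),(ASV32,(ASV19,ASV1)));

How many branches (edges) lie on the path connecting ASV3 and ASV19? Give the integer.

The MRCA of ASV3 and ASV19 is the root of the tree.
From ASV3 up to that node: 8 branches. From ASV19 up to the same node: 3 branches. Total: 8 + 3 = 11.

11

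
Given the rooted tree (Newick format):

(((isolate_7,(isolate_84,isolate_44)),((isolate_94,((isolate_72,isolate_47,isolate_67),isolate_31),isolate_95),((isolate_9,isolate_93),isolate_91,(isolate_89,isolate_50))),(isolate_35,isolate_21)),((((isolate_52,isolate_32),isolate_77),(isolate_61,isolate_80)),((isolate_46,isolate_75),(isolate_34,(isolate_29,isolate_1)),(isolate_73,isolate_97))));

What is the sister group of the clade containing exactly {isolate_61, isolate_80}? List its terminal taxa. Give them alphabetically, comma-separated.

The clade containing exactly {isolate_61, isolate_80} attaches to the tree at the node subtending (((isolate_52,isolate_32),isolate_77),(isolate_61,isolate_80)).
The other lineage descending from that same node — the sister group — is ((isolate_52,isolate_32),isolate_77); its 3 tips in alphabetical order are the answer.

isolate_32, isolate_52, isolate_77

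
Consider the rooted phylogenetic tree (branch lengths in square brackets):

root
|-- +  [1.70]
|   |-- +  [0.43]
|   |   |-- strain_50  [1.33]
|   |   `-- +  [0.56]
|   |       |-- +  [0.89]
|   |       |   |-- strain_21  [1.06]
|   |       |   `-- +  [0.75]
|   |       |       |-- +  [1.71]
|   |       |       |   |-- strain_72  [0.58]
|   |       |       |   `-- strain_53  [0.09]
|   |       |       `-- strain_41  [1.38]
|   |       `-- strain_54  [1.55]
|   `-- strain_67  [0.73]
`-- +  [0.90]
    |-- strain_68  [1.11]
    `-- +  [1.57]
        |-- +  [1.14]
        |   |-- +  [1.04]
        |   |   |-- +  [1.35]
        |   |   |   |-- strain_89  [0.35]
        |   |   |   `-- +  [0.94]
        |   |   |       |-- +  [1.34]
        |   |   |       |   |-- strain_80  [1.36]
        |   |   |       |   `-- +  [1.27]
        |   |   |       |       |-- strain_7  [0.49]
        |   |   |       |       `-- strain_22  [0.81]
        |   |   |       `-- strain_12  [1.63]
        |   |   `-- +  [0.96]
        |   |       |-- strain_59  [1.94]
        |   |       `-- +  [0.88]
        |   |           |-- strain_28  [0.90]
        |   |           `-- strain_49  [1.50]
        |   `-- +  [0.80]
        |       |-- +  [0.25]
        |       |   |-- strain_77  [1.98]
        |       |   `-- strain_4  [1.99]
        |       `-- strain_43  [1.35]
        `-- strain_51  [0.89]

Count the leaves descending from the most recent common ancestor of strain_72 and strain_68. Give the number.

20

The MRCA of strain_72 and strain_68 is the root, so the clade is the entire tree.
That clade contains 20 terminal taxa: strain_12, strain_21, strain_22, strain_28, strain_4, strain_41, strain_43, strain_49, strain_50, strain_51, strain_53, strain_54, strain_59, strain_67, strain_68, strain_7, strain_72, strain_77, strain_80, strain_89.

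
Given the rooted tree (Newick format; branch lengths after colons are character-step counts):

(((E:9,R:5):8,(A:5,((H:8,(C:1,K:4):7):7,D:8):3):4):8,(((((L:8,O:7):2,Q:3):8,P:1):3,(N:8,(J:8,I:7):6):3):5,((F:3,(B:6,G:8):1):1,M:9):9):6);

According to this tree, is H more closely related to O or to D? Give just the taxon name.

The MRCA of H and D subtends ((H,(C,K)),D) (4 taxa).
The MRCA of H and O is the root, subtending the entire tree (18 taxa).
The first is nested inside the second, so H shares a more recent common ancestor with D.

D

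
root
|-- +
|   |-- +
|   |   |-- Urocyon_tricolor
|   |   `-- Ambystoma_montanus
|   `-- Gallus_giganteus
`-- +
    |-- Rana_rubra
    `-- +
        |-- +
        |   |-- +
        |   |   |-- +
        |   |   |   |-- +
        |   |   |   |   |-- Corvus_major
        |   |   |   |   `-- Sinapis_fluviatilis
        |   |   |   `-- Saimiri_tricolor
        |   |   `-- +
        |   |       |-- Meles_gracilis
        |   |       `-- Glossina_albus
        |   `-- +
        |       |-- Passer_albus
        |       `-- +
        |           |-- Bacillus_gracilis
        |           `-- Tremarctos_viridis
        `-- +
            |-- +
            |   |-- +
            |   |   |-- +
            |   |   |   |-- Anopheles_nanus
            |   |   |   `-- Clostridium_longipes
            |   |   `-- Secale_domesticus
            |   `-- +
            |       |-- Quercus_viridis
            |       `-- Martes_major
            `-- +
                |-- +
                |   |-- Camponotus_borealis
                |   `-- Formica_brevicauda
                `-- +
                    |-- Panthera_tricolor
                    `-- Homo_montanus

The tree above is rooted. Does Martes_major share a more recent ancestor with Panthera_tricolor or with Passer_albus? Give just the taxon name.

Panthera_tricolor

The MRCA of Martes_major and Panthera_tricolor subtends ((((Anopheles_nanus,Clostridium_longipes),Secale_domesticus),(Quercus_viridis,Martes_major)),((Camponotus_borealis,Formica_brevicauda),(Panthera_tricolor,Homo_montanus))) (9 taxa).
The MRCA of Martes_major and Passer_albus subtends (((((Corvus_major,Sinapis_fluviatilis),Saimiri_tricolor),(Meles_gracilis,Glossina_albus)),(Passer_albus,(Bacillus_gracilis,Tremarctos_viridis))),((((Anopheles_nanus,Clostridium_longipes),Secale_domesticus),(Quercus_viridis,Martes_major)),((Camponotus_borealis,Formica_brevicauda),(Panthera_tricolor,Homo_montanus)))) (17 taxa).
The first is nested inside the second, so Martes_major shares a more recent common ancestor with Panthera_tricolor.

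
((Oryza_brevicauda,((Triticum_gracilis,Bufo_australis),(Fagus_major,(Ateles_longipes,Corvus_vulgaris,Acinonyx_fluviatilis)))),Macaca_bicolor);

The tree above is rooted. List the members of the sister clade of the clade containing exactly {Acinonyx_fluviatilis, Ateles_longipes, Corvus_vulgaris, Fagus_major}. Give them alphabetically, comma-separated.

Bufo_australis, Triticum_gracilis

The clade containing exactly {Acinonyx_fluviatilis, Ateles_longipes, Corvus_vulgaris, Fagus_major} attaches to the tree at the node subtending ((Triticum_gracilis,Bufo_australis),(Fagus_major,(Ateles_longipes,Corvus_vulgaris,Acinonyx_fluviatilis))).
The other lineage descending from that same node — the sister group — is (Triticum_gracilis,Bufo_australis); its 2 tips in alphabetical order are the answer.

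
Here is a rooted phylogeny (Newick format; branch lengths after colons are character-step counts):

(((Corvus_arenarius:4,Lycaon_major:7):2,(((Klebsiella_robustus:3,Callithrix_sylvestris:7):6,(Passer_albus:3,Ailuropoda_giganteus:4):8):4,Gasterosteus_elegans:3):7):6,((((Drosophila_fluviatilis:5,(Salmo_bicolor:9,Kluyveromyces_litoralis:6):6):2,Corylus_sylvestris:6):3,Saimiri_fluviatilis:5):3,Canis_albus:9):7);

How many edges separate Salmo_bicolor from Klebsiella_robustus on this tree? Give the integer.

The MRCA of Salmo_bicolor and Klebsiella_robustus is the root of the tree.
From Salmo_bicolor up to that node: 6 branches. From Klebsiella_robustus up to the same node: 5 branches. Total: 6 + 5 = 11.

11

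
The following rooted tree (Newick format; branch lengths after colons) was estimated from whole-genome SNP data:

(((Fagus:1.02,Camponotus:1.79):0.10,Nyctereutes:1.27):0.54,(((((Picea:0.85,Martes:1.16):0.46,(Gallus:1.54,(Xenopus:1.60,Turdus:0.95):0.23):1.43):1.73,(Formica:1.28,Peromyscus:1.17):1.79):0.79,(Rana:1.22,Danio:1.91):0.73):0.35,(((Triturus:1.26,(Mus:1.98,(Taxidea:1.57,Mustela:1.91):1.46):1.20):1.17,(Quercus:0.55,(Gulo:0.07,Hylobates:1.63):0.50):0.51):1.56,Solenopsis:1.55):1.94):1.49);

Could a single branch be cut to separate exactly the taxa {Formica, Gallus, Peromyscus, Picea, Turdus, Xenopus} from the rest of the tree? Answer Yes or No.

The MRCA of the listed taxa subtends (((Picea,Martes),(Gallus,(Xenopus,Turdus))),(Formica,Peromyscus)).
That clade also contains Martes, which is not in the proposed group, so the group is not monophyletic.

No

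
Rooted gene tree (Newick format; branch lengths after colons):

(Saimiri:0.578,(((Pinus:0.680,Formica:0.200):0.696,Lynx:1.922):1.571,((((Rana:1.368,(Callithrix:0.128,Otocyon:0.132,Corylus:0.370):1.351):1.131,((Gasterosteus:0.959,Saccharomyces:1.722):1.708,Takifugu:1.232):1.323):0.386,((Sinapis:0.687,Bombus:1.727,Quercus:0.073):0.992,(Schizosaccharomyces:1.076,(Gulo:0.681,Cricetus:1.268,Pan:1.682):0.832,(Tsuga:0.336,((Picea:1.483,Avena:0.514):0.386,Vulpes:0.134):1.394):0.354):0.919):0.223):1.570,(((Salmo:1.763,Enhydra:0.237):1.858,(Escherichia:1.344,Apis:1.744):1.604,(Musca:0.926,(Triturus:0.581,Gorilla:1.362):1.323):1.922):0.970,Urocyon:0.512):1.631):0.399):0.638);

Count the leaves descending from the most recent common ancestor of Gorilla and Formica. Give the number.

29

The MRCA of Gorilla and Formica is the node subtending (((Pinus,Formica),Lynx),((((Rana,(Callithrix,Otocyon,Corylus)),((Gasterosteus,Saccharomyces),Takifugu)),((Sinapis,Bombus,Quercus),(Schizosaccharomyces,(Gulo,Cricetus,Pan),(Tsuga,((Picea,Avena),Vulpes))))),(((Salmo,Enhydra),(Escherichia,Apis),(Musca,(Triturus,Gorilla))),Urocyon))).
That clade contains 29 terminal taxa: Apis, Avena, Bombus, Callithrix, Corylus, Cricetus, Enhydra, Escherichia, Formica, Gasterosteus, Gorilla, Gulo, Lynx, Musca, Otocyon, Pan, Picea, Pinus, Quercus, Rana, Saccharomyces, Salmo, Schizosaccharomyces, Sinapis, Takifugu, Triturus, Tsuga, Urocyon, Vulpes.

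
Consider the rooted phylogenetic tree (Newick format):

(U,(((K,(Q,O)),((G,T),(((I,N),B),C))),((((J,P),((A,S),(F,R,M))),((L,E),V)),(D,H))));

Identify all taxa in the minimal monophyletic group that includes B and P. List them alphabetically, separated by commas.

A, B, C, D, E, F, G, H, I, J, K, L, M, N, O, P, Q, R, S, T, V

Tracing B: it sits inside ((I,N),B).
Tracing P: it sits inside (J,P).
The smallest clade enclosing both is (((K,(Q,O)),((G,T),(((I,N),B),C))),((((J,P),((A,S),(F,R,M))),((L,E),V)),(D,H))); the answer is its 21 terminal taxa in alphabetical order.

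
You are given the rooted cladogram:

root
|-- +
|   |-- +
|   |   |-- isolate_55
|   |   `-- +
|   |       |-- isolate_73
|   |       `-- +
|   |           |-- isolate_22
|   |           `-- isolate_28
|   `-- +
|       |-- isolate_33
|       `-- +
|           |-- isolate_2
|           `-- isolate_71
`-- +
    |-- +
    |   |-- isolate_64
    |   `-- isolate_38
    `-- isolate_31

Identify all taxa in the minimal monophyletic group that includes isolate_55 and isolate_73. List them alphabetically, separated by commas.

Tracing isolate_55: it sits inside (isolate_55,(isolate_73,(isolate_22,isolate_28))).
Tracing isolate_73: it sits inside (isolate_73,(isolate_22,isolate_28)).
The smallest clade enclosing both is (isolate_55,(isolate_73,(isolate_22,isolate_28))); the answer is its 4 terminal taxa in alphabetical order.

isolate_22, isolate_28, isolate_55, isolate_73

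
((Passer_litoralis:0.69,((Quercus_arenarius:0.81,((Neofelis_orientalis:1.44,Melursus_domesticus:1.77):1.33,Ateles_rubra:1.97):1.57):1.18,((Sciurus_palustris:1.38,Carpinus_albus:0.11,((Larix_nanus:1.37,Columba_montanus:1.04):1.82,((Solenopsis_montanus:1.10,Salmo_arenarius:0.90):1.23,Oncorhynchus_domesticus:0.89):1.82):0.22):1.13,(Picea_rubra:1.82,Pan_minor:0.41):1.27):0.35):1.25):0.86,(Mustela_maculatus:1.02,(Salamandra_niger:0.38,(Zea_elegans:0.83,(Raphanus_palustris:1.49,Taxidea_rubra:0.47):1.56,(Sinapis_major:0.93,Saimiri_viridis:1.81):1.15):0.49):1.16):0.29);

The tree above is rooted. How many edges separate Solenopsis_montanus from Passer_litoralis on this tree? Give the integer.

8

The MRCA of Solenopsis_montanus and Passer_litoralis is the node subtending (Passer_litoralis,((Quercus_arenarius,((Neofelis_orientalis,Melursus_domesticus),Ateles_rubra)),((Sciurus_palustris,Carpinus_albus,((Larix_nanus,Columba_montanus),((Solenopsis_montanus,Salmo_arenarius),Oncorhynchus_domesticus))),(Picea_rubra,Pan_minor)))).
From Solenopsis_montanus up to that node: 7 branches. From Passer_litoralis up to the same node: 1 branch. Total: 7 + 1 = 8.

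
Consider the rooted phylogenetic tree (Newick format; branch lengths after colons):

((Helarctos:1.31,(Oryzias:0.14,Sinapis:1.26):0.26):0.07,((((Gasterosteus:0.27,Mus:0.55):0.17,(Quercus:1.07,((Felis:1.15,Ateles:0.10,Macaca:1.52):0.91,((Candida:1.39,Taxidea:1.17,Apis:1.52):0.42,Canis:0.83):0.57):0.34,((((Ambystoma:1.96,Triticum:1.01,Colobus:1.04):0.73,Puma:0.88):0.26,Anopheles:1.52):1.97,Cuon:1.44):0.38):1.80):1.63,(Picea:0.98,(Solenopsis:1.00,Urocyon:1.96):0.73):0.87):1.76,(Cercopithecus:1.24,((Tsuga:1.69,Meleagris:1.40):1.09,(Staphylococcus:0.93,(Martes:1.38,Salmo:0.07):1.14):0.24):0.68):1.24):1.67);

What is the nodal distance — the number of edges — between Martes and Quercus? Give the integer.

9

The MRCA of Martes and Quercus is the node subtending ((((Gasterosteus,Mus),(Quercus,((Felis,Ateles,Macaca),((Candida,Taxidea,Apis),Canis)),((((Ambystoma,Triticum,Colobus),Puma),Anopheles),Cuon))),(Picea,(Solenopsis,Urocyon))),(Cercopithecus,((Tsuga,Meleagris),(Staphylococcus,(Martes,Salmo))))).
From Martes up to that node: 5 branches. From Quercus up to the same node: 4 branches. Total: 5 + 4 = 9.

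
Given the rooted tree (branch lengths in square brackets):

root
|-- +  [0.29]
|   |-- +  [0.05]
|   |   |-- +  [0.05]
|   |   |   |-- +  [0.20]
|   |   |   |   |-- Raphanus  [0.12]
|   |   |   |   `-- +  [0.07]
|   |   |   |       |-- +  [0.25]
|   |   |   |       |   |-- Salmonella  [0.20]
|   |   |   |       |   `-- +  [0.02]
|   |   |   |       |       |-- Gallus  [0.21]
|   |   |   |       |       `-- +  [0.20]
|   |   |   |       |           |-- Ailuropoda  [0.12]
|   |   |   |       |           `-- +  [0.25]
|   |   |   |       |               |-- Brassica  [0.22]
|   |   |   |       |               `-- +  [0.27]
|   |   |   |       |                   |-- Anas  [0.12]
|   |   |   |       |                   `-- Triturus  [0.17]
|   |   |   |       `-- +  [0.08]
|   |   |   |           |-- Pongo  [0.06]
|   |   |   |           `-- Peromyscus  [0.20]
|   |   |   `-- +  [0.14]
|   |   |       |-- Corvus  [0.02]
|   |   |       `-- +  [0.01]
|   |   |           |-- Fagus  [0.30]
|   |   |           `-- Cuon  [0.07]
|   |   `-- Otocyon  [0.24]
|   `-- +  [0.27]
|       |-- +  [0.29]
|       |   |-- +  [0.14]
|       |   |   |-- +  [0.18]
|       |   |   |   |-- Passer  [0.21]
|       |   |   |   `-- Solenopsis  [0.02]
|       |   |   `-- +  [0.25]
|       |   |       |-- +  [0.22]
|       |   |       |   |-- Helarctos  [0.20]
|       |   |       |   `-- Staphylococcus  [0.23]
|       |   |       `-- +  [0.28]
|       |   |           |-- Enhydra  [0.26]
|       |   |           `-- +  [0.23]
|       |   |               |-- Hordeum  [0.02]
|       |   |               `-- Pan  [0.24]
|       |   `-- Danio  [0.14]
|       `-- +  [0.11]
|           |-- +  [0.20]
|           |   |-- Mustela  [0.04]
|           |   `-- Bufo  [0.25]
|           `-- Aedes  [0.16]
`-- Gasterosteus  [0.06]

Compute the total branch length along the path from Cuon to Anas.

The path runs Cuon → … → MRCA → … → Anas; the MRCA is the node subtending ((Raphanus,((Salmonella,(Gallus,(Ailuropoda,(Brassica,(Anas,Triturus))))),(Pongo,Peromyscus))),(Corvus,(Fagus,Cuon))).
Branch lengths along that path: 0.07 + 0.01 + 0.14 + 0.20 + 0.07 + 0.25 + 0.02 + 0.20 + 0.25 + 0.27 + 0.12 = 1.60.

1.60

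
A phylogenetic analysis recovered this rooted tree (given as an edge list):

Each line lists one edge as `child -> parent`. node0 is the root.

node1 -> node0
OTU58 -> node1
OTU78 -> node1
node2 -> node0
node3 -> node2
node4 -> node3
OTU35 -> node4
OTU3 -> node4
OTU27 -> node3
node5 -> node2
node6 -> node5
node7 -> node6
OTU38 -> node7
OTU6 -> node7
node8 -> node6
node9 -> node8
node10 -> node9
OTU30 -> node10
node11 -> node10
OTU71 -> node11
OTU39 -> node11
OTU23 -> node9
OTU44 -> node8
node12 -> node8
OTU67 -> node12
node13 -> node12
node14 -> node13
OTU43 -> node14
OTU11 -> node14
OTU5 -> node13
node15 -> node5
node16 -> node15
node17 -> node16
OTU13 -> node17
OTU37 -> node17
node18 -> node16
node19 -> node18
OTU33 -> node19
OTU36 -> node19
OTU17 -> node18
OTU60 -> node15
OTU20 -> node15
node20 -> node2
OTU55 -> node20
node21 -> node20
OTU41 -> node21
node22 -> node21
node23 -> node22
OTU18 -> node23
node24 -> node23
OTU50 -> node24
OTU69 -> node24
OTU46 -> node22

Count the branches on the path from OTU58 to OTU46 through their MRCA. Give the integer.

7

The MRCA of OTU58 and OTU46 is the root of the tree.
From OTU58 up to that node: 2 branches. From OTU46 up to the same node: 5 branches. Total: 2 + 5 = 7.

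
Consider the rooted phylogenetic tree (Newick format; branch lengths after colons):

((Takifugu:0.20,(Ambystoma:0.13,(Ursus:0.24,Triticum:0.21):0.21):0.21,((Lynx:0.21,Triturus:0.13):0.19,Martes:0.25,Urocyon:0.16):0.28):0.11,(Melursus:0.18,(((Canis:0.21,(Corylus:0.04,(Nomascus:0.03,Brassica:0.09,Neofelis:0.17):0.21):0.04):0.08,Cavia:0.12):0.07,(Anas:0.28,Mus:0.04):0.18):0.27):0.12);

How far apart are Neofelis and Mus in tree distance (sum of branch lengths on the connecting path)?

The path runs Neofelis → … → MRCA → … → Mus; the MRCA is the node subtending (((Canis,(Corylus,(Nomascus,Brassica,Neofelis))),Cavia),(Anas,Mus)).
Branch lengths along that path: 0.17 + 0.21 + 0.04 + 0.08 + 0.07 + 0.18 + 0.04 = 0.79.

0.79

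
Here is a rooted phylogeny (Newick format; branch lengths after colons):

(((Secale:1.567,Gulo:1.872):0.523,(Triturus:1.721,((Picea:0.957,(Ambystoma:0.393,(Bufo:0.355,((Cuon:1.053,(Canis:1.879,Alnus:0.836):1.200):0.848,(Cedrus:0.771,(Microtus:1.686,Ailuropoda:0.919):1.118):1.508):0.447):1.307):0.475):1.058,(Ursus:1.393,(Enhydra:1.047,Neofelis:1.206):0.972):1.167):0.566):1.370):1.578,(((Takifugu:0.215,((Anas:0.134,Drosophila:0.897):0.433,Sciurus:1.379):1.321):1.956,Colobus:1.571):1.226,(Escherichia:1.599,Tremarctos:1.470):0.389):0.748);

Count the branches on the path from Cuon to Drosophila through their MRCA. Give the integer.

15

The MRCA of Cuon and Drosophila is the root of the tree.
From Cuon up to that node: 9 branches. From Drosophila up to the same node: 6 branches. Total: 9 + 6 = 15.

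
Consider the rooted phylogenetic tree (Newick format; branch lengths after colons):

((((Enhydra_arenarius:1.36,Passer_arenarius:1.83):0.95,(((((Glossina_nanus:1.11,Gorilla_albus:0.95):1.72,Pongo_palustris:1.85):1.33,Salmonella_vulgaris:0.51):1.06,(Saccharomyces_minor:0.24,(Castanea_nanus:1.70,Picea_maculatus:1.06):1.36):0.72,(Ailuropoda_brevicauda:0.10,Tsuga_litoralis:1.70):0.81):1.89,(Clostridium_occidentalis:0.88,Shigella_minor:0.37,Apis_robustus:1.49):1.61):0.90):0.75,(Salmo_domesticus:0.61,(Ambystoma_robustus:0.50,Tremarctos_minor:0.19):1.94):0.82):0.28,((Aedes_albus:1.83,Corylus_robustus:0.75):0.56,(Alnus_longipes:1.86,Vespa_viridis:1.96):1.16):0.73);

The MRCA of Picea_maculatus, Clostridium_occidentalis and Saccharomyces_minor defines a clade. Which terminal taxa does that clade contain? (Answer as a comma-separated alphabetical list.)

Ailuropoda_brevicauda, Apis_robustus, Castanea_nanus, Clostridium_occidentalis, Glossina_nanus, Gorilla_albus, Picea_maculatus, Pongo_palustris, Saccharomyces_minor, Salmonella_vulgaris, Shigella_minor, Tsuga_litoralis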